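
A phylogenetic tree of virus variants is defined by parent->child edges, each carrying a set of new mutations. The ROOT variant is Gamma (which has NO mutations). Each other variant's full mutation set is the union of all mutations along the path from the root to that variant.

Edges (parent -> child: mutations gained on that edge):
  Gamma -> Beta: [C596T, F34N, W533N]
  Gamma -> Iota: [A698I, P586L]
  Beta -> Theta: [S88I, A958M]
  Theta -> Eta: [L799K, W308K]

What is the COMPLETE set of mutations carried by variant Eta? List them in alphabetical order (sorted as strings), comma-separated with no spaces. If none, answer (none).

At Gamma: gained [] -> total []
At Beta: gained ['C596T', 'F34N', 'W533N'] -> total ['C596T', 'F34N', 'W533N']
At Theta: gained ['S88I', 'A958M'] -> total ['A958M', 'C596T', 'F34N', 'S88I', 'W533N']
At Eta: gained ['L799K', 'W308K'] -> total ['A958M', 'C596T', 'F34N', 'L799K', 'S88I', 'W308K', 'W533N']

Answer: A958M,C596T,F34N,L799K,S88I,W308K,W533N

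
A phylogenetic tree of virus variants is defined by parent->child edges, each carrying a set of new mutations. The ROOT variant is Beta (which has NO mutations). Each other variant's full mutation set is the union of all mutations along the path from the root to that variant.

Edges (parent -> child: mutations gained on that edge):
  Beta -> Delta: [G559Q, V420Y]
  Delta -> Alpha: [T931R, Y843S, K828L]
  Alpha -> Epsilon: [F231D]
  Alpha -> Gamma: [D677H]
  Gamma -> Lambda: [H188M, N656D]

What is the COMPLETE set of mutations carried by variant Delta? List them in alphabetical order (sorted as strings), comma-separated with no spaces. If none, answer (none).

Answer: G559Q,V420Y

Derivation:
At Beta: gained [] -> total []
At Delta: gained ['G559Q', 'V420Y'] -> total ['G559Q', 'V420Y']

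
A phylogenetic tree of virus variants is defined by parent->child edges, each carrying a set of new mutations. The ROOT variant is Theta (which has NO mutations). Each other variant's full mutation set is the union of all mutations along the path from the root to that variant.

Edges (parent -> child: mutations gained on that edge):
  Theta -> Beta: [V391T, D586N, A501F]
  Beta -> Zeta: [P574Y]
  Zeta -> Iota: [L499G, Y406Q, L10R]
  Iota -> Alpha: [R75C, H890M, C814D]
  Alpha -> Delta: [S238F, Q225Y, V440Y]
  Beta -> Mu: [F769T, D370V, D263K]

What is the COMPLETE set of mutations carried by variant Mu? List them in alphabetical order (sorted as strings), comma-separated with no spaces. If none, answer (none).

At Theta: gained [] -> total []
At Beta: gained ['V391T', 'D586N', 'A501F'] -> total ['A501F', 'D586N', 'V391T']
At Mu: gained ['F769T', 'D370V', 'D263K'] -> total ['A501F', 'D263K', 'D370V', 'D586N', 'F769T', 'V391T']

Answer: A501F,D263K,D370V,D586N,F769T,V391T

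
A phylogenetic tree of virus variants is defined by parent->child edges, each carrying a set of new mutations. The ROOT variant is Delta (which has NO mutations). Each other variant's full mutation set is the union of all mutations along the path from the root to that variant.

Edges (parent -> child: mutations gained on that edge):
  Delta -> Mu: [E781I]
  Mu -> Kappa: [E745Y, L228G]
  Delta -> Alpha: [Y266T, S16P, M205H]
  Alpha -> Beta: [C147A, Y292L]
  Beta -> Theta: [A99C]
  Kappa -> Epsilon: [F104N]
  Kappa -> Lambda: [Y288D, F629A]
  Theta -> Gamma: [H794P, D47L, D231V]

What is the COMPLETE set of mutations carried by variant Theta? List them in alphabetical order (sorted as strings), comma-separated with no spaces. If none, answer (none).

Answer: A99C,C147A,M205H,S16P,Y266T,Y292L

Derivation:
At Delta: gained [] -> total []
At Alpha: gained ['Y266T', 'S16P', 'M205H'] -> total ['M205H', 'S16P', 'Y266T']
At Beta: gained ['C147A', 'Y292L'] -> total ['C147A', 'M205H', 'S16P', 'Y266T', 'Y292L']
At Theta: gained ['A99C'] -> total ['A99C', 'C147A', 'M205H', 'S16P', 'Y266T', 'Y292L']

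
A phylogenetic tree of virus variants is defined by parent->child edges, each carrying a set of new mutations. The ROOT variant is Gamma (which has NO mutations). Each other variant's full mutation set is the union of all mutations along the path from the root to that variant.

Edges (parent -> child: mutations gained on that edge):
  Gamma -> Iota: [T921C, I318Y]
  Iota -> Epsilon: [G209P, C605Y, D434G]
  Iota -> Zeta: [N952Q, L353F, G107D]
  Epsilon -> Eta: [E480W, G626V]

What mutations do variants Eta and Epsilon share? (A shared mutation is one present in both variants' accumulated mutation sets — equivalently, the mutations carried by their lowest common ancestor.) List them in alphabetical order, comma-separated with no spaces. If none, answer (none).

Answer: C605Y,D434G,G209P,I318Y,T921C

Derivation:
Accumulating mutations along path to Eta:
  At Gamma: gained [] -> total []
  At Iota: gained ['T921C', 'I318Y'] -> total ['I318Y', 'T921C']
  At Epsilon: gained ['G209P', 'C605Y', 'D434G'] -> total ['C605Y', 'D434G', 'G209P', 'I318Y', 'T921C']
  At Eta: gained ['E480W', 'G626V'] -> total ['C605Y', 'D434G', 'E480W', 'G209P', 'G626V', 'I318Y', 'T921C']
Mutations(Eta) = ['C605Y', 'D434G', 'E480W', 'G209P', 'G626V', 'I318Y', 'T921C']
Accumulating mutations along path to Epsilon:
  At Gamma: gained [] -> total []
  At Iota: gained ['T921C', 'I318Y'] -> total ['I318Y', 'T921C']
  At Epsilon: gained ['G209P', 'C605Y', 'D434G'] -> total ['C605Y', 'D434G', 'G209P', 'I318Y', 'T921C']
Mutations(Epsilon) = ['C605Y', 'D434G', 'G209P', 'I318Y', 'T921C']
Intersection: ['C605Y', 'D434G', 'E480W', 'G209P', 'G626V', 'I318Y', 'T921C'] ∩ ['C605Y', 'D434G', 'G209P', 'I318Y', 'T921C'] = ['C605Y', 'D434G', 'G209P', 'I318Y', 'T921C']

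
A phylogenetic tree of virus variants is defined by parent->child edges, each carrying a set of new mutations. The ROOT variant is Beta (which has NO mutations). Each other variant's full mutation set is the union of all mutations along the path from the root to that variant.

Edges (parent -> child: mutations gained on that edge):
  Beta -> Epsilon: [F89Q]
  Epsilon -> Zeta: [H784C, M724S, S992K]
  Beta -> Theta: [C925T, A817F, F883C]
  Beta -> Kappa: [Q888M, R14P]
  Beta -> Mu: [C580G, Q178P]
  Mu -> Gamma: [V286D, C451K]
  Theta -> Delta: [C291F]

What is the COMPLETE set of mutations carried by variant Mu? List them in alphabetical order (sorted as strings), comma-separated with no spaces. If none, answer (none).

Answer: C580G,Q178P

Derivation:
At Beta: gained [] -> total []
At Mu: gained ['C580G', 'Q178P'] -> total ['C580G', 'Q178P']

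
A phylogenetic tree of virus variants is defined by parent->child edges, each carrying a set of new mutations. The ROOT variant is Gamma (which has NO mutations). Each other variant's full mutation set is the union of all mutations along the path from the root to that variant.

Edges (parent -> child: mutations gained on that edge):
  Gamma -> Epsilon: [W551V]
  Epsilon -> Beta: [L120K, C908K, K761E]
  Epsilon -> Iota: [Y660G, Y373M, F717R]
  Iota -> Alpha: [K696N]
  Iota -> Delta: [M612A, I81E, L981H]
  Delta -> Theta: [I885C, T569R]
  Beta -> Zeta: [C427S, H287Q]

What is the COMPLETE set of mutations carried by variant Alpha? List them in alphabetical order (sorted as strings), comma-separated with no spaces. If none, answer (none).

Answer: F717R,K696N,W551V,Y373M,Y660G

Derivation:
At Gamma: gained [] -> total []
At Epsilon: gained ['W551V'] -> total ['W551V']
At Iota: gained ['Y660G', 'Y373M', 'F717R'] -> total ['F717R', 'W551V', 'Y373M', 'Y660G']
At Alpha: gained ['K696N'] -> total ['F717R', 'K696N', 'W551V', 'Y373M', 'Y660G']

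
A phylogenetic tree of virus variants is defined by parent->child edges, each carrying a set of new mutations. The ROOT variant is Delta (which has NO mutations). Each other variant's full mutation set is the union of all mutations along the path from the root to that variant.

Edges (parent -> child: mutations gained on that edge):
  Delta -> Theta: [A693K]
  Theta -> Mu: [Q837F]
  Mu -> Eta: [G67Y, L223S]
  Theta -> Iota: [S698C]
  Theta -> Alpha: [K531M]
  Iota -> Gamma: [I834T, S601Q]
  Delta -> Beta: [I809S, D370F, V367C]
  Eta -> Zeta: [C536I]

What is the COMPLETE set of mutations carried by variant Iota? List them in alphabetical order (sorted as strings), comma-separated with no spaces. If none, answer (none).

Answer: A693K,S698C

Derivation:
At Delta: gained [] -> total []
At Theta: gained ['A693K'] -> total ['A693K']
At Iota: gained ['S698C'] -> total ['A693K', 'S698C']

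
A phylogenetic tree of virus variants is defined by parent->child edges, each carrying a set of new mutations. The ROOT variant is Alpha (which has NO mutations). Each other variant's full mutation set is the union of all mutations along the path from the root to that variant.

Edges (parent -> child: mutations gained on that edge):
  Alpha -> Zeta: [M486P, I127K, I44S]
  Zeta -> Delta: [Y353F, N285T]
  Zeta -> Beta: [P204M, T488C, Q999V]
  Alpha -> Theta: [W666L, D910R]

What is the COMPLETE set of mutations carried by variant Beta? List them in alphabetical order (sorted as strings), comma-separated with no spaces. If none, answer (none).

At Alpha: gained [] -> total []
At Zeta: gained ['M486P', 'I127K', 'I44S'] -> total ['I127K', 'I44S', 'M486P']
At Beta: gained ['P204M', 'T488C', 'Q999V'] -> total ['I127K', 'I44S', 'M486P', 'P204M', 'Q999V', 'T488C']

Answer: I127K,I44S,M486P,P204M,Q999V,T488C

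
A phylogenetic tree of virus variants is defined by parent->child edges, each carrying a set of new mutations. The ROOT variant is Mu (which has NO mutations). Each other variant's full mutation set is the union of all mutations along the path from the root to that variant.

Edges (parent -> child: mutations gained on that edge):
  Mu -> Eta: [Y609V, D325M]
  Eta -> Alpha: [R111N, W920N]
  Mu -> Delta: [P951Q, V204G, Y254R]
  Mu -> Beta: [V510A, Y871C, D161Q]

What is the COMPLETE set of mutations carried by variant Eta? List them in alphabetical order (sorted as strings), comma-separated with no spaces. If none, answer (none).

At Mu: gained [] -> total []
At Eta: gained ['Y609V', 'D325M'] -> total ['D325M', 'Y609V']

Answer: D325M,Y609V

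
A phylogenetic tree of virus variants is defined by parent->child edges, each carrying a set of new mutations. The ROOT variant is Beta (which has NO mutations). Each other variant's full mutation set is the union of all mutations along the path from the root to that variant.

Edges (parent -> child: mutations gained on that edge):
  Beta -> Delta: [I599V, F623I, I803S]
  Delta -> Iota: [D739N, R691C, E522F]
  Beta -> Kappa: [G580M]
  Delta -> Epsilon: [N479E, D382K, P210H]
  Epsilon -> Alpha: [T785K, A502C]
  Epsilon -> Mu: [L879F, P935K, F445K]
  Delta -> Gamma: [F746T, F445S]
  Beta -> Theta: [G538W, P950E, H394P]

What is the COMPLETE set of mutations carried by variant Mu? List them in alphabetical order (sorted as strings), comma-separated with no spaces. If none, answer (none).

At Beta: gained [] -> total []
At Delta: gained ['I599V', 'F623I', 'I803S'] -> total ['F623I', 'I599V', 'I803S']
At Epsilon: gained ['N479E', 'D382K', 'P210H'] -> total ['D382K', 'F623I', 'I599V', 'I803S', 'N479E', 'P210H']
At Mu: gained ['L879F', 'P935K', 'F445K'] -> total ['D382K', 'F445K', 'F623I', 'I599V', 'I803S', 'L879F', 'N479E', 'P210H', 'P935K']

Answer: D382K,F445K,F623I,I599V,I803S,L879F,N479E,P210H,P935K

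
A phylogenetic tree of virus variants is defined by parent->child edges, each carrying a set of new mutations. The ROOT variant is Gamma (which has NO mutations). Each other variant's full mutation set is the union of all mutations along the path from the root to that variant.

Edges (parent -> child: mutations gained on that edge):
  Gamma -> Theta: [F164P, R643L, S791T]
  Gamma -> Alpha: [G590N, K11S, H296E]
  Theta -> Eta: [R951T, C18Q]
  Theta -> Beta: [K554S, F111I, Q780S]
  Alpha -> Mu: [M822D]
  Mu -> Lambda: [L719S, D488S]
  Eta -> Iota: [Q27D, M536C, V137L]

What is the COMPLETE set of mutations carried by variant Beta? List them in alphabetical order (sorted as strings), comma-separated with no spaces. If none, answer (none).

At Gamma: gained [] -> total []
At Theta: gained ['F164P', 'R643L', 'S791T'] -> total ['F164P', 'R643L', 'S791T']
At Beta: gained ['K554S', 'F111I', 'Q780S'] -> total ['F111I', 'F164P', 'K554S', 'Q780S', 'R643L', 'S791T']

Answer: F111I,F164P,K554S,Q780S,R643L,S791T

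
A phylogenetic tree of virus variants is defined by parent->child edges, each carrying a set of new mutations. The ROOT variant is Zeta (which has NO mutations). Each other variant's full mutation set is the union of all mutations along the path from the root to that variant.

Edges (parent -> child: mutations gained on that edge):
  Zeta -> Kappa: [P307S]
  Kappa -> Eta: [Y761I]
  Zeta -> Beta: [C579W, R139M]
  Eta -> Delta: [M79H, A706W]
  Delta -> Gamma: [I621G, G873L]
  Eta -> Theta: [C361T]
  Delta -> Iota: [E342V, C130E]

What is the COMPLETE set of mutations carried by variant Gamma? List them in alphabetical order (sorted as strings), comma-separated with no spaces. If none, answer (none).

At Zeta: gained [] -> total []
At Kappa: gained ['P307S'] -> total ['P307S']
At Eta: gained ['Y761I'] -> total ['P307S', 'Y761I']
At Delta: gained ['M79H', 'A706W'] -> total ['A706W', 'M79H', 'P307S', 'Y761I']
At Gamma: gained ['I621G', 'G873L'] -> total ['A706W', 'G873L', 'I621G', 'M79H', 'P307S', 'Y761I']

Answer: A706W,G873L,I621G,M79H,P307S,Y761I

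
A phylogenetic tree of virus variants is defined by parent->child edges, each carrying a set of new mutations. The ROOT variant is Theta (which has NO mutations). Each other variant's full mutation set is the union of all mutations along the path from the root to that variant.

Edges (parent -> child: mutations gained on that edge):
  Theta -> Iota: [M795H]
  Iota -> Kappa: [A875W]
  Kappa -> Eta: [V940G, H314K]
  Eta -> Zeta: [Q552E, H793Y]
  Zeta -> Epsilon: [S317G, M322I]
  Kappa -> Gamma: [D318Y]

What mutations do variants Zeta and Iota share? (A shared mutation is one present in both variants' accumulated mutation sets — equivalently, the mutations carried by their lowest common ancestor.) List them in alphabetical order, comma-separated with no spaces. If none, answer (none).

Answer: M795H

Derivation:
Accumulating mutations along path to Zeta:
  At Theta: gained [] -> total []
  At Iota: gained ['M795H'] -> total ['M795H']
  At Kappa: gained ['A875W'] -> total ['A875W', 'M795H']
  At Eta: gained ['V940G', 'H314K'] -> total ['A875W', 'H314K', 'M795H', 'V940G']
  At Zeta: gained ['Q552E', 'H793Y'] -> total ['A875W', 'H314K', 'H793Y', 'M795H', 'Q552E', 'V940G']
Mutations(Zeta) = ['A875W', 'H314K', 'H793Y', 'M795H', 'Q552E', 'V940G']
Accumulating mutations along path to Iota:
  At Theta: gained [] -> total []
  At Iota: gained ['M795H'] -> total ['M795H']
Mutations(Iota) = ['M795H']
Intersection: ['A875W', 'H314K', 'H793Y', 'M795H', 'Q552E', 'V940G'] ∩ ['M795H'] = ['M795H']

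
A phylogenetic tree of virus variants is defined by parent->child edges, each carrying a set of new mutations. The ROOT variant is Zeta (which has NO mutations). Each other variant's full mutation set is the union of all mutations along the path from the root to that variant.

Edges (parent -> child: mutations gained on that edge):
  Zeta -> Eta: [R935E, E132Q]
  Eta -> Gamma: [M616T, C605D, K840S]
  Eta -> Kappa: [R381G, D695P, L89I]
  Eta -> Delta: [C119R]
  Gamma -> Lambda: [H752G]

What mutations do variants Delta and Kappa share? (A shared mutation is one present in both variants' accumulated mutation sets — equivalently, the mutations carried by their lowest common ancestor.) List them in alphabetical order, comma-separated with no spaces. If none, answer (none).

Answer: E132Q,R935E

Derivation:
Accumulating mutations along path to Delta:
  At Zeta: gained [] -> total []
  At Eta: gained ['R935E', 'E132Q'] -> total ['E132Q', 'R935E']
  At Delta: gained ['C119R'] -> total ['C119R', 'E132Q', 'R935E']
Mutations(Delta) = ['C119R', 'E132Q', 'R935E']
Accumulating mutations along path to Kappa:
  At Zeta: gained [] -> total []
  At Eta: gained ['R935E', 'E132Q'] -> total ['E132Q', 'R935E']
  At Kappa: gained ['R381G', 'D695P', 'L89I'] -> total ['D695P', 'E132Q', 'L89I', 'R381G', 'R935E']
Mutations(Kappa) = ['D695P', 'E132Q', 'L89I', 'R381G', 'R935E']
Intersection: ['C119R', 'E132Q', 'R935E'] ∩ ['D695P', 'E132Q', 'L89I', 'R381G', 'R935E'] = ['E132Q', 'R935E']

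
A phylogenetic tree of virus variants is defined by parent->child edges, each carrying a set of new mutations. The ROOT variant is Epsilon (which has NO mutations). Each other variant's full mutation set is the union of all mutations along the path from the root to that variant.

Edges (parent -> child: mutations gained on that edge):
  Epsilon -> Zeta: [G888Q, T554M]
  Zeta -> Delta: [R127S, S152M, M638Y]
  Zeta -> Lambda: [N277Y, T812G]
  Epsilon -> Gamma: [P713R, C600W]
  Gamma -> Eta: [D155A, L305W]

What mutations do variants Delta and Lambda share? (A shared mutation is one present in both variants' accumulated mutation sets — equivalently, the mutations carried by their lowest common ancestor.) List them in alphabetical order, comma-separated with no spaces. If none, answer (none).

Answer: G888Q,T554M

Derivation:
Accumulating mutations along path to Delta:
  At Epsilon: gained [] -> total []
  At Zeta: gained ['G888Q', 'T554M'] -> total ['G888Q', 'T554M']
  At Delta: gained ['R127S', 'S152M', 'M638Y'] -> total ['G888Q', 'M638Y', 'R127S', 'S152M', 'T554M']
Mutations(Delta) = ['G888Q', 'M638Y', 'R127S', 'S152M', 'T554M']
Accumulating mutations along path to Lambda:
  At Epsilon: gained [] -> total []
  At Zeta: gained ['G888Q', 'T554M'] -> total ['G888Q', 'T554M']
  At Lambda: gained ['N277Y', 'T812G'] -> total ['G888Q', 'N277Y', 'T554M', 'T812G']
Mutations(Lambda) = ['G888Q', 'N277Y', 'T554M', 'T812G']
Intersection: ['G888Q', 'M638Y', 'R127S', 'S152M', 'T554M'] ∩ ['G888Q', 'N277Y', 'T554M', 'T812G'] = ['G888Q', 'T554M']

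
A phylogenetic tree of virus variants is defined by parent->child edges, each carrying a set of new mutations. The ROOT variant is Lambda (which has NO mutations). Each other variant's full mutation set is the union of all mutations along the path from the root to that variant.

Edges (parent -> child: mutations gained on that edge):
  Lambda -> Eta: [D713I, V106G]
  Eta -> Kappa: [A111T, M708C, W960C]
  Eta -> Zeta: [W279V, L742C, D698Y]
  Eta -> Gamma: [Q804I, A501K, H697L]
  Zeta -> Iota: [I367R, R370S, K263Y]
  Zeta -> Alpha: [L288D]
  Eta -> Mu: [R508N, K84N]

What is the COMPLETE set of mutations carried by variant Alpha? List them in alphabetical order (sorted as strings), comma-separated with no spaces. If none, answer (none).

At Lambda: gained [] -> total []
At Eta: gained ['D713I', 'V106G'] -> total ['D713I', 'V106G']
At Zeta: gained ['W279V', 'L742C', 'D698Y'] -> total ['D698Y', 'D713I', 'L742C', 'V106G', 'W279V']
At Alpha: gained ['L288D'] -> total ['D698Y', 'D713I', 'L288D', 'L742C', 'V106G', 'W279V']

Answer: D698Y,D713I,L288D,L742C,V106G,W279V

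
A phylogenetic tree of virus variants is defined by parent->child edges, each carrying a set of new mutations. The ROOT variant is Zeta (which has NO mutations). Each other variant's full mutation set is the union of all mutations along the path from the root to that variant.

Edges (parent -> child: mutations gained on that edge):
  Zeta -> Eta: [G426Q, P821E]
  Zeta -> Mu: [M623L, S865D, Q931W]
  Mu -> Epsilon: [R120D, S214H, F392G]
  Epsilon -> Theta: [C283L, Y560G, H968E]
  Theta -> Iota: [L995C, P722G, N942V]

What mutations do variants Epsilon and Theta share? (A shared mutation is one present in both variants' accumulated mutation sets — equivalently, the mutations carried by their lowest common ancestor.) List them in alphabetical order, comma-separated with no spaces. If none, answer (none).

Answer: F392G,M623L,Q931W,R120D,S214H,S865D

Derivation:
Accumulating mutations along path to Epsilon:
  At Zeta: gained [] -> total []
  At Mu: gained ['M623L', 'S865D', 'Q931W'] -> total ['M623L', 'Q931W', 'S865D']
  At Epsilon: gained ['R120D', 'S214H', 'F392G'] -> total ['F392G', 'M623L', 'Q931W', 'R120D', 'S214H', 'S865D']
Mutations(Epsilon) = ['F392G', 'M623L', 'Q931W', 'R120D', 'S214H', 'S865D']
Accumulating mutations along path to Theta:
  At Zeta: gained [] -> total []
  At Mu: gained ['M623L', 'S865D', 'Q931W'] -> total ['M623L', 'Q931W', 'S865D']
  At Epsilon: gained ['R120D', 'S214H', 'F392G'] -> total ['F392G', 'M623L', 'Q931W', 'R120D', 'S214H', 'S865D']
  At Theta: gained ['C283L', 'Y560G', 'H968E'] -> total ['C283L', 'F392G', 'H968E', 'M623L', 'Q931W', 'R120D', 'S214H', 'S865D', 'Y560G']
Mutations(Theta) = ['C283L', 'F392G', 'H968E', 'M623L', 'Q931W', 'R120D', 'S214H', 'S865D', 'Y560G']
Intersection: ['F392G', 'M623L', 'Q931W', 'R120D', 'S214H', 'S865D'] ∩ ['C283L', 'F392G', 'H968E', 'M623L', 'Q931W', 'R120D', 'S214H', 'S865D', 'Y560G'] = ['F392G', 'M623L', 'Q931W', 'R120D', 'S214H', 'S865D']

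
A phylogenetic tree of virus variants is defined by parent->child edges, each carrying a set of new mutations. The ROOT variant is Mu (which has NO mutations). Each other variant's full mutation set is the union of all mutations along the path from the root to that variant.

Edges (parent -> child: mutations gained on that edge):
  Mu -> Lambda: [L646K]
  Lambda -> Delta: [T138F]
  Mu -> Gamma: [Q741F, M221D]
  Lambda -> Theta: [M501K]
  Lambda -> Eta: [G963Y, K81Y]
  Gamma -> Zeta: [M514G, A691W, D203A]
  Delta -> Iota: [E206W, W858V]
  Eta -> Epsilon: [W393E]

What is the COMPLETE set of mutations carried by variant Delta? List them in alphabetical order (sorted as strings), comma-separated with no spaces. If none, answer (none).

At Mu: gained [] -> total []
At Lambda: gained ['L646K'] -> total ['L646K']
At Delta: gained ['T138F'] -> total ['L646K', 'T138F']

Answer: L646K,T138F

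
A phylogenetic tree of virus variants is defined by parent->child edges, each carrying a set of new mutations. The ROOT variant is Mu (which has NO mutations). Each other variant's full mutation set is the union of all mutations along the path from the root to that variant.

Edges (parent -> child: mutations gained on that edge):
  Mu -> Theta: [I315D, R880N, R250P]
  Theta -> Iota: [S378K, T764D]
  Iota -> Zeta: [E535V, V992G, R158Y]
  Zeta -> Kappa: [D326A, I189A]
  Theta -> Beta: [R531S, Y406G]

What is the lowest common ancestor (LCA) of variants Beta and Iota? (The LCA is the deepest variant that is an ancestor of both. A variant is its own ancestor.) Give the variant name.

Path from root to Beta: Mu -> Theta -> Beta
  ancestors of Beta: {Mu, Theta, Beta}
Path from root to Iota: Mu -> Theta -> Iota
  ancestors of Iota: {Mu, Theta, Iota}
Common ancestors: {Mu, Theta}
Walk up from Iota: Iota (not in ancestors of Beta), Theta (in ancestors of Beta), Mu (in ancestors of Beta)
Deepest common ancestor (LCA) = Theta

Answer: Theta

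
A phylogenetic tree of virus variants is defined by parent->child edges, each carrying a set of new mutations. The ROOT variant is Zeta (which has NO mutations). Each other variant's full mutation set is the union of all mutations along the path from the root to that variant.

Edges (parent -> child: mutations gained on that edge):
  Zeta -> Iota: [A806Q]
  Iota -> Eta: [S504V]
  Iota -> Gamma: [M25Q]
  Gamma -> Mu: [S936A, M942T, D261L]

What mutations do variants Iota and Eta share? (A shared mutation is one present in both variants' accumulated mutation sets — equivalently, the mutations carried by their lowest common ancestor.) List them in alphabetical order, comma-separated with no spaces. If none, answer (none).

Accumulating mutations along path to Iota:
  At Zeta: gained [] -> total []
  At Iota: gained ['A806Q'] -> total ['A806Q']
Mutations(Iota) = ['A806Q']
Accumulating mutations along path to Eta:
  At Zeta: gained [] -> total []
  At Iota: gained ['A806Q'] -> total ['A806Q']
  At Eta: gained ['S504V'] -> total ['A806Q', 'S504V']
Mutations(Eta) = ['A806Q', 'S504V']
Intersection: ['A806Q'] ∩ ['A806Q', 'S504V'] = ['A806Q']

Answer: A806Q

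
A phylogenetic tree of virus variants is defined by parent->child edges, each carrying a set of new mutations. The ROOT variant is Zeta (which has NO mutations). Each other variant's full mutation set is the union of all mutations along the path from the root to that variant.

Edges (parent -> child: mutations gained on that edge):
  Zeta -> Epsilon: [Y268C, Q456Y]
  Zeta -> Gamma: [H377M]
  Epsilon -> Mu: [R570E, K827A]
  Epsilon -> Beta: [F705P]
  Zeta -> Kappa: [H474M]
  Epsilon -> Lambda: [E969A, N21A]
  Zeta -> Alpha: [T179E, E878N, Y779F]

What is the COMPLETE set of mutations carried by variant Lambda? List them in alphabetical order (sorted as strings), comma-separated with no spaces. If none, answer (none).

Answer: E969A,N21A,Q456Y,Y268C

Derivation:
At Zeta: gained [] -> total []
At Epsilon: gained ['Y268C', 'Q456Y'] -> total ['Q456Y', 'Y268C']
At Lambda: gained ['E969A', 'N21A'] -> total ['E969A', 'N21A', 'Q456Y', 'Y268C']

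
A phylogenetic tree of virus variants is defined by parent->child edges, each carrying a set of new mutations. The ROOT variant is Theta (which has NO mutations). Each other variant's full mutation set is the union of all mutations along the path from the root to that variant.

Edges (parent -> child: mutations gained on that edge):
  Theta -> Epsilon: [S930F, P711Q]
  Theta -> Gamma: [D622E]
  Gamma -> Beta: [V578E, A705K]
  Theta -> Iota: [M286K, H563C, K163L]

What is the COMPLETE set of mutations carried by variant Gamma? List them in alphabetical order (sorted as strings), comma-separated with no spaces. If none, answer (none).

At Theta: gained [] -> total []
At Gamma: gained ['D622E'] -> total ['D622E']

Answer: D622E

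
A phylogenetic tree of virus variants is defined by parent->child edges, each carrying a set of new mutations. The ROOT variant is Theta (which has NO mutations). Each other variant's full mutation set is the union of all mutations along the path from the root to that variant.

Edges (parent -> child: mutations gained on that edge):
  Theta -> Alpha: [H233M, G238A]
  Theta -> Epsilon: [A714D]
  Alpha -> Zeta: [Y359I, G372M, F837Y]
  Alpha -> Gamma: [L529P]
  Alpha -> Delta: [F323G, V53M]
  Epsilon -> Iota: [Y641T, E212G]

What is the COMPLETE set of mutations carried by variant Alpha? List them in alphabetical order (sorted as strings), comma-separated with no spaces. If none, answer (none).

At Theta: gained [] -> total []
At Alpha: gained ['H233M', 'G238A'] -> total ['G238A', 'H233M']

Answer: G238A,H233M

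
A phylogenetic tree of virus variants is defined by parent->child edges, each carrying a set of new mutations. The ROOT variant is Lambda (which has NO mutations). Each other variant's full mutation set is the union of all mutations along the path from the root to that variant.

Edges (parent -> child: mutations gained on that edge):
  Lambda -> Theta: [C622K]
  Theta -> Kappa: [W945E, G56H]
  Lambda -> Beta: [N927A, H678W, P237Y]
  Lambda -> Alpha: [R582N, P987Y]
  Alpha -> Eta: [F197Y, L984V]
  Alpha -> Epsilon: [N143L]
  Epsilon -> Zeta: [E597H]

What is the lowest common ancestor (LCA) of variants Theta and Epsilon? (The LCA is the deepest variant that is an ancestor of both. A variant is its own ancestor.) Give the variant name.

Answer: Lambda

Derivation:
Path from root to Theta: Lambda -> Theta
  ancestors of Theta: {Lambda, Theta}
Path from root to Epsilon: Lambda -> Alpha -> Epsilon
  ancestors of Epsilon: {Lambda, Alpha, Epsilon}
Common ancestors: {Lambda}
Walk up from Epsilon: Epsilon (not in ancestors of Theta), Alpha (not in ancestors of Theta), Lambda (in ancestors of Theta)
Deepest common ancestor (LCA) = Lambda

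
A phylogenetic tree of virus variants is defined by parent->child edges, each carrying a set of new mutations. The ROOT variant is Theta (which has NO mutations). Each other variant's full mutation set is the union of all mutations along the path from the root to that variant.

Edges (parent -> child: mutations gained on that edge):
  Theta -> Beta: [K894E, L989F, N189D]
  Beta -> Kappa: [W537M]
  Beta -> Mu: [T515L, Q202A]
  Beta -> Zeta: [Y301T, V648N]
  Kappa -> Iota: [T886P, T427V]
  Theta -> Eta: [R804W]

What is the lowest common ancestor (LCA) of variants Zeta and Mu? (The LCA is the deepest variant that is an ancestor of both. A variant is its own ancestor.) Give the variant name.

Path from root to Zeta: Theta -> Beta -> Zeta
  ancestors of Zeta: {Theta, Beta, Zeta}
Path from root to Mu: Theta -> Beta -> Mu
  ancestors of Mu: {Theta, Beta, Mu}
Common ancestors: {Theta, Beta}
Walk up from Mu: Mu (not in ancestors of Zeta), Beta (in ancestors of Zeta), Theta (in ancestors of Zeta)
Deepest common ancestor (LCA) = Beta

Answer: Beta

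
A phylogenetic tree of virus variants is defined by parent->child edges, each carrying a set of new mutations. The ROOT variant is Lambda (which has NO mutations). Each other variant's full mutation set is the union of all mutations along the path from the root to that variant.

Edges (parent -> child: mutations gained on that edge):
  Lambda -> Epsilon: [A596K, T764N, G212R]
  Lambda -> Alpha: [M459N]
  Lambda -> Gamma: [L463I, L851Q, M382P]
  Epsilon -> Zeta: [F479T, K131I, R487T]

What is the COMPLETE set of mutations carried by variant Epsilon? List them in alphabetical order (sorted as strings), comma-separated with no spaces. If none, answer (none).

At Lambda: gained [] -> total []
At Epsilon: gained ['A596K', 'T764N', 'G212R'] -> total ['A596K', 'G212R', 'T764N']

Answer: A596K,G212R,T764N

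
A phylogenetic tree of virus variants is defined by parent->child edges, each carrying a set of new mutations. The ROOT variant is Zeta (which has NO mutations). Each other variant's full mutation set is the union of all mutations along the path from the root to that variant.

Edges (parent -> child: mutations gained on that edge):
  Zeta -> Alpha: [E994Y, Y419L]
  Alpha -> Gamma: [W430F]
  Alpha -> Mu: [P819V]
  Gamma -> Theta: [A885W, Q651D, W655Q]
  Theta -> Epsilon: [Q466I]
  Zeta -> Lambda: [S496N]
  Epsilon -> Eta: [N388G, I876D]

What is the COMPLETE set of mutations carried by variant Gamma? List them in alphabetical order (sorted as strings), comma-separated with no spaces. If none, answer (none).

At Zeta: gained [] -> total []
At Alpha: gained ['E994Y', 'Y419L'] -> total ['E994Y', 'Y419L']
At Gamma: gained ['W430F'] -> total ['E994Y', 'W430F', 'Y419L']

Answer: E994Y,W430F,Y419L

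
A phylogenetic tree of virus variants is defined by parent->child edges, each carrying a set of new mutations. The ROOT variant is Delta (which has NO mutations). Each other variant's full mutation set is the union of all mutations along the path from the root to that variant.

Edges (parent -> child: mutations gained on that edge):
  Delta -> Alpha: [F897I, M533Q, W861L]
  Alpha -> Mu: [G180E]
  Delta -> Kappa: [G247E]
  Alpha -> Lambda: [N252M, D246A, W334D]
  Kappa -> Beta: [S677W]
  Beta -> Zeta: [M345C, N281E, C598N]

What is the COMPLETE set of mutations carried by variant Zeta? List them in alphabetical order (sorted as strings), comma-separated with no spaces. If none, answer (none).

At Delta: gained [] -> total []
At Kappa: gained ['G247E'] -> total ['G247E']
At Beta: gained ['S677W'] -> total ['G247E', 'S677W']
At Zeta: gained ['M345C', 'N281E', 'C598N'] -> total ['C598N', 'G247E', 'M345C', 'N281E', 'S677W']

Answer: C598N,G247E,M345C,N281E,S677W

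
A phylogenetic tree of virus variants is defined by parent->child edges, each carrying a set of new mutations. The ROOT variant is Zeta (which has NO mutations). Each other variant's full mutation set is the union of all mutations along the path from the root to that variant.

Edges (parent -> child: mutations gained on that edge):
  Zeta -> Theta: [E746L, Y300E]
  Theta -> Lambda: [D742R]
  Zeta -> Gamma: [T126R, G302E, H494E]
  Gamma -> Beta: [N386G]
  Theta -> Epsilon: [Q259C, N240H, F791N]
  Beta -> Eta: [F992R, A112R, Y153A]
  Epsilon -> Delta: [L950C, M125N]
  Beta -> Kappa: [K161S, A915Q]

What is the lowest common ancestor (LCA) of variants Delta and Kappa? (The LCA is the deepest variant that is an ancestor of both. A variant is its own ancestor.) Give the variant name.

Path from root to Delta: Zeta -> Theta -> Epsilon -> Delta
  ancestors of Delta: {Zeta, Theta, Epsilon, Delta}
Path from root to Kappa: Zeta -> Gamma -> Beta -> Kappa
  ancestors of Kappa: {Zeta, Gamma, Beta, Kappa}
Common ancestors: {Zeta}
Walk up from Kappa: Kappa (not in ancestors of Delta), Beta (not in ancestors of Delta), Gamma (not in ancestors of Delta), Zeta (in ancestors of Delta)
Deepest common ancestor (LCA) = Zeta

Answer: Zeta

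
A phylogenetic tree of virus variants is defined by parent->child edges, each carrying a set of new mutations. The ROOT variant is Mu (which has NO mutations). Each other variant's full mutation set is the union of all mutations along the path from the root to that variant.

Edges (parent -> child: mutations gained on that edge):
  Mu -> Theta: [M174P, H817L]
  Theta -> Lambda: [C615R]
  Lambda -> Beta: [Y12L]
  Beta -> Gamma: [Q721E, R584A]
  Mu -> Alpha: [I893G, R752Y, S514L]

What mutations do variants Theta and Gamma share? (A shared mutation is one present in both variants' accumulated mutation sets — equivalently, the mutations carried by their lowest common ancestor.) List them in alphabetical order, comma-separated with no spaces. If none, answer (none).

Answer: H817L,M174P

Derivation:
Accumulating mutations along path to Theta:
  At Mu: gained [] -> total []
  At Theta: gained ['M174P', 'H817L'] -> total ['H817L', 'M174P']
Mutations(Theta) = ['H817L', 'M174P']
Accumulating mutations along path to Gamma:
  At Mu: gained [] -> total []
  At Theta: gained ['M174P', 'H817L'] -> total ['H817L', 'M174P']
  At Lambda: gained ['C615R'] -> total ['C615R', 'H817L', 'M174P']
  At Beta: gained ['Y12L'] -> total ['C615R', 'H817L', 'M174P', 'Y12L']
  At Gamma: gained ['Q721E', 'R584A'] -> total ['C615R', 'H817L', 'M174P', 'Q721E', 'R584A', 'Y12L']
Mutations(Gamma) = ['C615R', 'H817L', 'M174P', 'Q721E', 'R584A', 'Y12L']
Intersection: ['H817L', 'M174P'] ∩ ['C615R', 'H817L', 'M174P', 'Q721E', 'R584A', 'Y12L'] = ['H817L', 'M174P']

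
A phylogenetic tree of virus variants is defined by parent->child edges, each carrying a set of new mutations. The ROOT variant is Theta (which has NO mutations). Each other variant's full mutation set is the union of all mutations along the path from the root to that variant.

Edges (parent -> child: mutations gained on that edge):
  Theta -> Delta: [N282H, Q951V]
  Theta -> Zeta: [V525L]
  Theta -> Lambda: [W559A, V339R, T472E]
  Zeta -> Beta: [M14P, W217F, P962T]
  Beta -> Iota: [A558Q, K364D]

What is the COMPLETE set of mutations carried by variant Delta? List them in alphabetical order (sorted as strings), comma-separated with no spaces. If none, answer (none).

At Theta: gained [] -> total []
At Delta: gained ['N282H', 'Q951V'] -> total ['N282H', 'Q951V']

Answer: N282H,Q951V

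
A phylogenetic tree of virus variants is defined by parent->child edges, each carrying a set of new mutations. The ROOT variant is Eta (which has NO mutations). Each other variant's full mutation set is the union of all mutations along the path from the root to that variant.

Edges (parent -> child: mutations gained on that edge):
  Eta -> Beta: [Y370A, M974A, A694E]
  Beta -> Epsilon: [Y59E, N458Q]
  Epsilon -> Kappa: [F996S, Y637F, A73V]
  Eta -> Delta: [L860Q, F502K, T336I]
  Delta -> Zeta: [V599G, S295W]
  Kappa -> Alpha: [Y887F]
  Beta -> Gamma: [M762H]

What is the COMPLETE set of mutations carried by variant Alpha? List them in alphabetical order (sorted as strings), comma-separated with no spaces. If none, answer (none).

At Eta: gained [] -> total []
At Beta: gained ['Y370A', 'M974A', 'A694E'] -> total ['A694E', 'M974A', 'Y370A']
At Epsilon: gained ['Y59E', 'N458Q'] -> total ['A694E', 'M974A', 'N458Q', 'Y370A', 'Y59E']
At Kappa: gained ['F996S', 'Y637F', 'A73V'] -> total ['A694E', 'A73V', 'F996S', 'M974A', 'N458Q', 'Y370A', 'Y59E', 'Y637F']
At Alpha: gained ['Y887F'] -> total ['A694E', 'A73V', 'F996S', 'M974A', 'N458Q', 'Y370A', 'Y59E', 'Y637F', 'Y887F']

Answer: A694E,A73V,F996S,M974A,N458Q,Y370A,Y59E,Y637F,Y887F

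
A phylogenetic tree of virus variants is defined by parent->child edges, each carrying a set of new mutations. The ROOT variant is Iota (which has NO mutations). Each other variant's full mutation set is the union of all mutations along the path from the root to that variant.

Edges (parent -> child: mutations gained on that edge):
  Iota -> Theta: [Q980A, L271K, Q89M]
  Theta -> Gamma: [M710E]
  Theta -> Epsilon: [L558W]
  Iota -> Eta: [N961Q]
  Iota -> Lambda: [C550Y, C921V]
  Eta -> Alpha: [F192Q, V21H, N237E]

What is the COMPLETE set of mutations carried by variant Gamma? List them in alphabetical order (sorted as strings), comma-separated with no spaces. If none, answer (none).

At Iota: gained [] -> total []
At Theta: gained ['Q980A', 'L271K', 'Q89M'] -> total ['L271K', 'Q89M', 'Q980A']
At Gamma: gained ['M710E'] -> total ['L271K', 'M710E', 'Q89M', 'Q980A']

Answer: L271K,M710E,Q89M,Q980A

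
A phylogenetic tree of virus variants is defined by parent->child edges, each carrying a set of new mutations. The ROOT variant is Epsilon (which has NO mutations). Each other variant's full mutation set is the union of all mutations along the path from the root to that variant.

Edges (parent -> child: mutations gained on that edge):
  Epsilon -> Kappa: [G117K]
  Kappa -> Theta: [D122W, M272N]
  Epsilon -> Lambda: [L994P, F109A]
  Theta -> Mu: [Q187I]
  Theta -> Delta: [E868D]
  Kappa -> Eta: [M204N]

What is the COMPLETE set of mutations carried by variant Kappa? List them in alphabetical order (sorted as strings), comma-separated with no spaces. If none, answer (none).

Answer: G117K

Derivation:
At Epsilon: gained [] -> total []
At Kappa: gained ['G117K'] -> total ['G117K']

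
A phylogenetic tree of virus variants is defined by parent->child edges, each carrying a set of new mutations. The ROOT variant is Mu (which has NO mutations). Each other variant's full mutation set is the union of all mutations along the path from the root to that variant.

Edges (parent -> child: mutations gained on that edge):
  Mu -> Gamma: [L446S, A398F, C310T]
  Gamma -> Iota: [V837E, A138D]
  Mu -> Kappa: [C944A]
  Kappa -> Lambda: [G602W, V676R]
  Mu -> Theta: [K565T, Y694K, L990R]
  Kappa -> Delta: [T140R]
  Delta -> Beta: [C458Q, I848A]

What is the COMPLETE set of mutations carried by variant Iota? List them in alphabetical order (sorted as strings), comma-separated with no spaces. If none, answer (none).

Answer: A138D,A398F,C310T,L446S,V837E

Derivation:
At Mu: gained [] -> total []
At Gamma: gained ['L446S', 'A398F', 'C310T'] -> total ['A398F', 'C310T', 'L446S']
At Iota: gained ['V837E', 'A138D'] -> total ['A138D', 'A398F', 'C310T', 'L446S', 'V837E']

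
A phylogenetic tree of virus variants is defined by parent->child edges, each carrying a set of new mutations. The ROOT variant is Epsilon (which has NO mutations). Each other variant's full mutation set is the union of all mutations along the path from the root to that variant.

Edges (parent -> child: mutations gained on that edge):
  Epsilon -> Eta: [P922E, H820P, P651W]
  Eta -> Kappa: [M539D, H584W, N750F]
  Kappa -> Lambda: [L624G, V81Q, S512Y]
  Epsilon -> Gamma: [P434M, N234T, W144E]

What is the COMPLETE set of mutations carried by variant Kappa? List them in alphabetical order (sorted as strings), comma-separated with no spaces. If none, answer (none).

Answer: H584W,H820P,M539D,N750F,P651W,P922E

Derivation:
At Epsilon: gained [] -> total []
At Eta: gained ['P922E', 'H820P', 'P651W'] -> total ['H820P', 'P651W', 'P922E']
At Kappa: gained ['M539D', 'H584W', 'N750F'] -> total ['H584W', 'H820P', 'M539D', 'N750F', 'P651W', 'P922E']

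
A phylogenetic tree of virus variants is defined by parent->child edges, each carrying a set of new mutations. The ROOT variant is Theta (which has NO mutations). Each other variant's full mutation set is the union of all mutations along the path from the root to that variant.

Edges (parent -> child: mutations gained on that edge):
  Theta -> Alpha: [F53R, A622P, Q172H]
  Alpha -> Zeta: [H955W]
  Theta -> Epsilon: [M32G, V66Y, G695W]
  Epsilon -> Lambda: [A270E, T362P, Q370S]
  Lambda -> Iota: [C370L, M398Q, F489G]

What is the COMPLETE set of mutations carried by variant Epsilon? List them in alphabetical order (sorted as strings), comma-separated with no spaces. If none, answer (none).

At Theta: gained [] -> total []
At Epsilon: gained ['M32G', 'V66Y', 'G695W'] -> total ['G695W', 'M32G', 'V66Y']

Answer: G695W,M32G,V66Y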